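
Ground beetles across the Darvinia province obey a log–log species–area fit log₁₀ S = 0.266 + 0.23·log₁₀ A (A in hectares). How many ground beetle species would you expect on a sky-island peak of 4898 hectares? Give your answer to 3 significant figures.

13.0

S = 1.845 × 4898^0.23 = 1.845 × 7.058 ≈ 13.02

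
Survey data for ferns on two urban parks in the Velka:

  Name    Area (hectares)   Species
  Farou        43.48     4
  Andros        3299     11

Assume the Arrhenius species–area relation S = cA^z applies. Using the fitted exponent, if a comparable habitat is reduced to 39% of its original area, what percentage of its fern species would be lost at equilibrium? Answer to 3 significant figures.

19.8%

z = ln(11/4) / ln(3299/43.48) = 1.0116 / 4.3291 = 0.2337
S_new/S_old = (A_new/A_old)^z = 0.39^0.2337 = exp(0.2337 × -0.9416) = 0.8025
Fraction lost = 1 − 0.8025 = 0.1975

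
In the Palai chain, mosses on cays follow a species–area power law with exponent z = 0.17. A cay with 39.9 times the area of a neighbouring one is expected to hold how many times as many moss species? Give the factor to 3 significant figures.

1.87

S₂/S₁ = (A₂/A₁)^z = 39.9^0.17
ln(S₂/S₁) = 0.17 × ln 39.9 = 0.17 × 3.6864 = 0.6267
S₂/S₁ = e^0.6267 ≈ 1.871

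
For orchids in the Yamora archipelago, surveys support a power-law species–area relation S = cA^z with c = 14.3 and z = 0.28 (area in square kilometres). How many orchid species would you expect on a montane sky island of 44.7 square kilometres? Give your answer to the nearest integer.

S = 14.3 × 44.7^0.28
ln S = ln 14.3 + 0.28 × ln 44.7 = 2.6603 + 0.28 × 3.8000 = 3.7243
S = e^3.7243 ≈ 41.44

41 species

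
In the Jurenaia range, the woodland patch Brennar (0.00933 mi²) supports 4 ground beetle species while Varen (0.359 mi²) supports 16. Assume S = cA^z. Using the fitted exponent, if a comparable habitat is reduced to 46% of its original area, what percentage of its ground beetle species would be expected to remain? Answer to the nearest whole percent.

74%

z = ln(16/4) / ln(0.359/0.00933) = 1.3863 / 3.6501 = 0.3798
S_new/S_old = (A_new/A_old)^z = 0.46^0.3798 = exp(0.3798 × -0.7765) = 0.7446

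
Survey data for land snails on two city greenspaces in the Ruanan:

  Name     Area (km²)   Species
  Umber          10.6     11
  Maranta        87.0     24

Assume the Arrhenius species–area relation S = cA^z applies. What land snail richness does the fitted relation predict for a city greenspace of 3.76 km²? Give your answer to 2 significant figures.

z = ln(24/11) / ln(87/10.6) = 0.7802 / 2.1051 = 0.3706
c = 11 / 10.6^0.3706 = 11 / 2.399 = 4.586
S₃ = 4.586 × 3.76^0.3706 = 4.586 × 1.634 ≈ 7.492

7.5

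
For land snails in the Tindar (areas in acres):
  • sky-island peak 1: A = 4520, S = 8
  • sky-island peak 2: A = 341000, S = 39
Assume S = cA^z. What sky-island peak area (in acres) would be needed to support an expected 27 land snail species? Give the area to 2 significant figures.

120000 acres

z = ln(39/8) / ln(341000/4520) = 1.5841 / 4.3234 = 0.3664
c = 8 / 4520^0.3664 = 8 / 21.84 = 0.3663
A = (27/0.3663)^(1/0.3664) ⇒ ln A = ln(73.71)/0.3664 = 11.7360
A = e^11.7360 ≈ 124997 acres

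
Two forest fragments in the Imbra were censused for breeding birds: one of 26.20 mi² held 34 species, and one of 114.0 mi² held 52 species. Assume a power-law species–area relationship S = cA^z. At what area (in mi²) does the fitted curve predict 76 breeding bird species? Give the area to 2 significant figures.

z = ln(52/34) / ln(114/26.2) = 0.4249 / 1.4704 = 0.2889
c = 34 / 26.2^0.2889 = 34 / 2.569 = 13.23
A = (76/13.23)^(1/0.2889) ⇒ ln A = ln(5.743)/0.2889 = 6.0495
A = e^6.0495 ≈ 423.9 mi²

420 mi²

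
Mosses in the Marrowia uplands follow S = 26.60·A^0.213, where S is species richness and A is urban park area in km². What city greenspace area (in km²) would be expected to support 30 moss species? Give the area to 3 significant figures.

1.76 km²

30 = 26.6 × A^0.213  ⇒  A^0.213 = 30/26.6 = 1.128
ln A = ln(1.128) / 0.213 = 0.1203 / 0.213 = 0.5647
A = e^0.5647 ≈ 1.759 km²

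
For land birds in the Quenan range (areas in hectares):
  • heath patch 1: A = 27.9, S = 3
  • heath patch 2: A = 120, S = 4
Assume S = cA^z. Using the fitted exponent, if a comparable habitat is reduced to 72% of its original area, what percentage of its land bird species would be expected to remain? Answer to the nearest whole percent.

94%

z = ln(4/3) / ln(120/27.9) = 0.2877 / 1.4589 = 0.1972
S_new/S_old = (A_new/A_old)^z = 0.72^0.1972 = exp(0.1972 × -0.3285) = 0.9373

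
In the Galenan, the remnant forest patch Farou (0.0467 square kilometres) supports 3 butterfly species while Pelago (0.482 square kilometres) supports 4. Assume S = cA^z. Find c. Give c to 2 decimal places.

z = ln(S₂/S₁) / ln(A₂/A₁) = ln(4/3) / ln(0.482/0.0467) = 0.2877 / 2.3342 = 0.1232
c = S₁ / A₁^z = 3 / 0.0467^0.1232 = 3 / 0.6855 = 4.376

4.38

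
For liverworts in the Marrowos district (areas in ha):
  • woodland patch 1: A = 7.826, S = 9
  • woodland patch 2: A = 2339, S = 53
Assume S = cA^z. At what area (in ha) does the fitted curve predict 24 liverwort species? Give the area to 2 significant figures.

z = ln(53/9) / ln(2339/7.826) = 1.7731 / 5.7000 = 0.3111
c = 9 / 7.826^0.3111 = 9 / 1.896 = 4.746
A = (24/4.746)^(1/0.3111) ⇒ ln A = ln(5.057)/0.3111 = 5.2106
A = e^5.2106 ≈ 183.2 ha

180 ha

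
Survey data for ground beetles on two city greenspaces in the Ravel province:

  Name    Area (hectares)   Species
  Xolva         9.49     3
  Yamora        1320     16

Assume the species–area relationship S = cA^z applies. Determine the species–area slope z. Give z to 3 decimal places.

Taking logs: ln S = ln c + z ln A, so z = (ln S₂ − ln S₁)/(ln A₂ − ln A₁).
z = ln(16/3) / ln(1320/9.49) = ln(5.333) / ln(139.1) = 1.6740 / 4.9351 = 0.3392

0.339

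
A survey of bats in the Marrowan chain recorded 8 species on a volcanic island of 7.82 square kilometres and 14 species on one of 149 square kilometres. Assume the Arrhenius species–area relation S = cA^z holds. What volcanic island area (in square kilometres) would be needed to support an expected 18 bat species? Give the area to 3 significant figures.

z = ln(14/8) / ln(149/7.82) = 0.5596 / 2.9473 = 0.1899
c = 8 / 7.82^0.1899 = 8 / 1.478 = 5.414
A = (18/5.414)^(1/0.1899) ⇒ ln A = ln(3.325)/0.1899 = 6.3275
A = e^6.3275 ≈ 559.8 square kilometres

560 square kilometres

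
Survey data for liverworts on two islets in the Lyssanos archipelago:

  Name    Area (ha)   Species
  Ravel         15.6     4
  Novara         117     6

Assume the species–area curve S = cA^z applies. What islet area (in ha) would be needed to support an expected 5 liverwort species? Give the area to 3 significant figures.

z = ln(6/4) / ln(117/15.6) = 0.4055 / 2.0149 = 0.2012
c = 4 / 15.6^0.2012 = 4 / 1.738 = 2.301
A = (5/2.301)^(1/0.2012) ⇒ ln A = ln(2.173)/0.2012 = 3.8562
A = e^3.8562 ≈ 47.28 ha

47.3 ha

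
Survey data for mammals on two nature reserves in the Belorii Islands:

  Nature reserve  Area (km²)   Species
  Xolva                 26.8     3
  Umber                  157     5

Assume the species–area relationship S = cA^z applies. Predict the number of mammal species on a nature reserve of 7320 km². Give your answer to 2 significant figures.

15

z = ln(5/3) / ln(157/26.8) = 0.5108 / 1.7678 = 0.2890
c = 3 / 26.8^0.2890 = 3 / 2.586 = 1.16
S₃ = 1.16 × 7320^0.2890 = 1.16 × 13.08 ≈ 15.17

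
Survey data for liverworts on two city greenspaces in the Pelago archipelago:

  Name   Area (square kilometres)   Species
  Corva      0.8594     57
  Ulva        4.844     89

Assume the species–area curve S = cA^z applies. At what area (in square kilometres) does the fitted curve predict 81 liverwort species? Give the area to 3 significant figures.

z = ln(89/57) / ln(4.844/0.8594) = 0.4456 / 1.7293 = 0.2577
c = 57 / 0.8594^0.2577 = 57 / 0.9617 = 59.27
A = (81/59.27)^(1/0.2577) ⇒ ln A = ln(1.367)/0.2577 = 1.2122
A = e^1.2122 ≈ 3.361 square kilometres

3.36 square kilometres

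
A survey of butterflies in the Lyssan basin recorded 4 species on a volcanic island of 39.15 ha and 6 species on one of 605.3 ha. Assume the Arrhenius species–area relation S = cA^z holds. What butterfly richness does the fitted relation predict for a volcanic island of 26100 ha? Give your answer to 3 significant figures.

10.5

z = ln(6/4) / ln(605.3/39.15) = 0.4055 / 2.7383 = 0.1481
c = 4 / 39.15^0.1481 = 4 / 1.721 = 2.324
S₃ = 2.324 × 26100^0.1481 = 2.324 × 4.508 ≈ 10.48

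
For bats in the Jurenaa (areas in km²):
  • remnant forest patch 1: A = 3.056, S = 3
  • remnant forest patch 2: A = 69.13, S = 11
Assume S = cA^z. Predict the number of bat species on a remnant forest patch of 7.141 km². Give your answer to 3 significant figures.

z = ln(11/3) / ln(69.13/3.056) = 1.2993 / 3.1189 = 0.4166
c = 3 / 3.056^0.4166 = 3 / 1.593 = 1.884
S₃ = 1.884 × 7.141^0.4166 = 1.884 × 2.268 ≈ 4.272

4.27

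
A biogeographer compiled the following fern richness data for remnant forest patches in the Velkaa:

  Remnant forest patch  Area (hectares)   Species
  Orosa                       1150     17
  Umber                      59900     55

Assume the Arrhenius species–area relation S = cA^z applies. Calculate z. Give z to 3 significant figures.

0.297

Taking logs: ln S = ln c + z ln A, so z = (ln S₂ − ln S₁)/(ln A₂ − ln A₁).
z = ln(55/17) / ln(59900/1150) = ln(3.235) / ln(52.09) = 1.1741 / 3.9529 = 0.2970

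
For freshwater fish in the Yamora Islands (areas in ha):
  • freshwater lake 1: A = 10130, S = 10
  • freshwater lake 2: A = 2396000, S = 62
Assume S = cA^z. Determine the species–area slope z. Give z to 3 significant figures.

Taking logs: ln S = ln c + z ln A, so z = (ln S₂ − ln S₁)/(ln A₂ − ln A₁).
z = ln(62/10) / ln(2396000/10130) = ln(6.2) / ln(236.5) = 1.8245 / 5.4661 = 0.3338

0.334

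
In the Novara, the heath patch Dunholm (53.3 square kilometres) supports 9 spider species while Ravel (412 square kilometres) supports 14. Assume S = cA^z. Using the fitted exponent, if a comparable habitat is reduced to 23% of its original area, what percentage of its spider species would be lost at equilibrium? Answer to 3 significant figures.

27.2%

z = ln(14/9) / ln(412/53.3) = 0.4418 / 2.0451 = 0.2160
S_new/S_old = (A_new/A_old)^z = 0.23^0.2160 = exp(0.2160 × -1.4697) = 0.728
Fraction lost = 1 − 0.728 = 0.272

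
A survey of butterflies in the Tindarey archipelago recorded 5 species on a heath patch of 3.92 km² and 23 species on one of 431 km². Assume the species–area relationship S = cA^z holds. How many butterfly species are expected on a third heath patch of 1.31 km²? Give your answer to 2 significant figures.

z = ln(23/5) / ln(431/3.92) = 1.5261 / 4.7000 = 0.3247
c = 5 / 3.92^0.3247 = 5 / 1.558 = 3.209
S₃ = 3.209 × 1.31^0.3247 = 3.209 × 1.092 ≈ 3.503

3.5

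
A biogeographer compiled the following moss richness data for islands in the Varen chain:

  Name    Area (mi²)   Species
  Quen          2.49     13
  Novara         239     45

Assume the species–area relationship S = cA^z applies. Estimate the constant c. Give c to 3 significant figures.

z = ln(S₂/S₁) / ln(A₂/A₁) = ln(45/13) / ln(239/2.49) = 1.2417 / 4.5642 = 0.2721
c = S₁ / A₁^z = 13 / 2.49^0.2721 = 13 / 1.282 = 10.14

10.1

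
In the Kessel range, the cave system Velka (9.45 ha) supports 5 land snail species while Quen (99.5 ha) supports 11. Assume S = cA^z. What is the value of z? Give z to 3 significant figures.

0.335

Taking logs: ln S = ln c + z ln A, so z = (ln S₂ − ln S₁)/(ln A₂ − ln A₁).
z = ln(11/5) / ln(99.5/9.45) = ln(2.2) / ln(10.53) = 0.7885 / 2.3541 = 0.3349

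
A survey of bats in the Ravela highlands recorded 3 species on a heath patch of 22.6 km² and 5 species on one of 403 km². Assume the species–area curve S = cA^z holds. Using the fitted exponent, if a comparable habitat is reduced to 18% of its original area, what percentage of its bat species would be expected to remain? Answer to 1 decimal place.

z = ln(5/3) / ln(403/22.6) = 0.5108 / 2.8810 = 0.1773
S_new/S_old = (A_new/A_old)^z = 0.18^0.1773 = exp(0.1773 × -1.7148) = 0.7378

73.8%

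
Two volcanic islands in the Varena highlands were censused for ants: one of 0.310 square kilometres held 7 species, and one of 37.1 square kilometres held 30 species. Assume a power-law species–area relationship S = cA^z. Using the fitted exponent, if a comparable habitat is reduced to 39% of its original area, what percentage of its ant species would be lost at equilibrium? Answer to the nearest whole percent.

z = ln(30/7) / ln(37.1/0.31) = 1.4553 / 4.7848 = 0.3041
S_new/S_old = (A_new/A_old)^z = 0.39^0.3041 = exp(0.3041 × -0.9416) = 0.751
Fraction lost = 1 − 0.751 = 0.249

25%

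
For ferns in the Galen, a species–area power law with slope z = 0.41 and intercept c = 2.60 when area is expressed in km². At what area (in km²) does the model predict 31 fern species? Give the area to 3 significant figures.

422 km²

31 = 2.6 × A^0.41  ⇒  A^0.41 = 31/2.6 = 11.92
ln A = ln(11.92) / 0.41 = 2.4785 / 0.41 = 6.0451
A = e^6.0451 ≈ 422 km²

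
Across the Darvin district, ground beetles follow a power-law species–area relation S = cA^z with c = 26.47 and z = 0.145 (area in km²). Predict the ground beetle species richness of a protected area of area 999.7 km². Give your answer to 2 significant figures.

S = 26.47 × 999.7^0.145 = 26.47 × 2.723 ≈ 72.07

72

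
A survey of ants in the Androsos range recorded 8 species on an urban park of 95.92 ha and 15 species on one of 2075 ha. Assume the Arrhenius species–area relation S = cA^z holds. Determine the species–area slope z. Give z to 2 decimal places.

Taking logs: ln S = ln c + z ln A, so z = (ln S₂ − ln S₁)/(ln A₂ − ln A₁).
z = ln(15/8) / ln(2075/95.92) = ln(1.875) / ln(21.63) = 0.6286 / 3.0742 = 0.2045

0.20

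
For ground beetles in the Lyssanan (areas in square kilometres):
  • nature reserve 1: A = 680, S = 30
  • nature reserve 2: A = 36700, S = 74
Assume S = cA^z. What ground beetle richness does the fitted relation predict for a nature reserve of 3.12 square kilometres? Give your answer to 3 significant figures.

z = ln(74/30) / ln(36700/680) = 0.9029 / 3.9884 = 0.2264
c = 30 / 680^0.2264 = 30 / 4.377 = 6.854
S₃ = 6.854 × 3.12^0.2264 = 6.854 × 1.294 ≈ 8.867

8.87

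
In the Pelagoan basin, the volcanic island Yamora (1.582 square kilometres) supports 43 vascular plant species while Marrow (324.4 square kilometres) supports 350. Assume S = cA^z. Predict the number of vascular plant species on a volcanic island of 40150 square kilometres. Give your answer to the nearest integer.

2335

z = ln(350/43) / ln(324.4/1.582) = 2.0967 / 5.3233 = 0.3939
c = 43 / 1.582^0.3939 = 43 / 1.198 = 35.89
S₃ = 35.89 × 40150^0.3939 = 35.89 × 65.06 ≈ 2335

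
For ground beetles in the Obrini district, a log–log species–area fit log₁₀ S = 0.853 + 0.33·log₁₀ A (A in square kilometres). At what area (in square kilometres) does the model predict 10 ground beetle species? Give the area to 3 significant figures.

10 = 7.129 × A^0.33  ⇒  A^0.33 = 10/7.129 = 1.403
ln A = ln(1.403) / 0.33 = 0.3385 / 0.33 = 1.0257
A = e^1.0257 ≈ 2.789 square kilometres

2.79 square kilometres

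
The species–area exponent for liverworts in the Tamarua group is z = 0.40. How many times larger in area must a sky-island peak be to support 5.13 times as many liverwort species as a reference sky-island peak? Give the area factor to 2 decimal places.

59.61

(A₂/A₁)^0.4 = 5.13, so A₂/A₁ = 5.13^(1/0.4) = 5.13^2.5
ln(A₂/A₁) = ln 5.13 / 0.4 = 1.6351 / 0.4 = 4.0878
A₂/A₁ = e^4.0878 ≈ 59.61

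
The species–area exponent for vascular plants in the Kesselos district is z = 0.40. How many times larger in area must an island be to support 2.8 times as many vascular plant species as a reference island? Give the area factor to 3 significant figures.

(A₂/A₁)^0.4 = 2.8, so A₂/A₁ = 2.8^(1/0.4) = 2.8^2.5
ln(A₂/A₁) = ln 2.8 / 0.4 = 1.0296 / 0.4 = 2.5740
A₂/A₁ = e^2.5740 ≈ 13.12

13.1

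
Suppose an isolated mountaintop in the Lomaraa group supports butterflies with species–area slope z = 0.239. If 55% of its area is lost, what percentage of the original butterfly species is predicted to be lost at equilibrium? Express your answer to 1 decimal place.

S_new/S_old = (A_new/A_old)^z = 0.45^0.239
= exp(0.239 × ln 0.45) = exp(0.239 × -0.7985) = exp(-0.1908) ≈ 0.8263
Fraction lost = 1 − 0.8263 = 0.1737

17.4%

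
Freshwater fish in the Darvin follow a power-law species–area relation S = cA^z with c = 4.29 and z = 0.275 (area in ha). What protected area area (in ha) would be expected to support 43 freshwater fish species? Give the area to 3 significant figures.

4370 ha

43 = 4.29 × A^0.275  ⇒  A^0.275 = 43/4.29 = 10.02
ln A = ln(10.02) / 0.275 = 2.3049 / 0.275 = 8.3815
A = e^8.3815 ≈ 4366 ha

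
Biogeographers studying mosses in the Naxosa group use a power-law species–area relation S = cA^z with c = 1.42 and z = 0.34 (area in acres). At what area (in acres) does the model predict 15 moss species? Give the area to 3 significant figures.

15 = 1.42 × A^0.34  ⇒  A^0.34 = 15/1.42 = 10.56
ln A = ln(10.56) / 0.34 = 2.3574 / 0.34 = 6.9335
A = e^6.9335 ≈ 1026 acres

1030 acres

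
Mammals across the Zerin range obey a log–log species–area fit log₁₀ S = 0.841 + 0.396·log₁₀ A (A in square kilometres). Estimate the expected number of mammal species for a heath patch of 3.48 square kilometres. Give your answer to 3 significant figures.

S = 6.934 × 3.48^0.396
ln S = ln 6.934 + 0.396 × ln 3.48 = 1.9365 + 0.396 × 1.2470 = 2.4303
S = e^2.4303 ≈ 11.36

11.4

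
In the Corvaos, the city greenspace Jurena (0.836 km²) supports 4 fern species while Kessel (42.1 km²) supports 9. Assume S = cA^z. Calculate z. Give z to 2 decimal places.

0.21

Taking logs: ln S = ln c + z ln A, so z = (ln S₂ − ln S₁)/(ln A₂ − ln A₁).
z = ln(9/4) / ln(42.1/0.836) = ln(2.25) / ln(50.36) = 0.8109 / 3.9192 = 0.2069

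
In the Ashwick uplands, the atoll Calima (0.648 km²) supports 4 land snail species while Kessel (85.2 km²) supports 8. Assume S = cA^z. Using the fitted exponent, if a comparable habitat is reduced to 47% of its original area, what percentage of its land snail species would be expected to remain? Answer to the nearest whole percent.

z = ln(8/4) / ln(85.2/0.648) = 0.6931 / 4.8789 = 0.1421
S_new/S_old = (A_new/A_old)^z = 0.47^0.1421 = exp(0.1421 × -0.7550) = 0.8983

90%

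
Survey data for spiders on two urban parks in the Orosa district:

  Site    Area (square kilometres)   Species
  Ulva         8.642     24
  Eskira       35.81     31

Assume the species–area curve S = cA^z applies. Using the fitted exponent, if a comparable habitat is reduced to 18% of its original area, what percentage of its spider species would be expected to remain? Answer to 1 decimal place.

73.4%

z = ln(31/24) / ln(35.81/8.642) = 0.2559 / 1.4216 = 0.1800
S_new/S_old = (A_new/A_old)^z = 0.18^0.1800 = exp(0.1800 × -1.7148) = 0.7344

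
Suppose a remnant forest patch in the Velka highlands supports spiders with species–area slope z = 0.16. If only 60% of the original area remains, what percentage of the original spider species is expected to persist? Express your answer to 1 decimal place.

S_new/S_old = (A_new/A_old)^z = 0.6^0.16
= exp(0.16 × ln 0.6) = exp(0.16 × -0.5108) = exp(-0.0817) ≈ 0.9215

92.2%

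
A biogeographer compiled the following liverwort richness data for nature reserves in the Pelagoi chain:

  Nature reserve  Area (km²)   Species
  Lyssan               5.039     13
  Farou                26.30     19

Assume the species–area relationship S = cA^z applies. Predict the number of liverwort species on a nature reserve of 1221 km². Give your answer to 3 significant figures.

z = ln(19/13) / ln(26.3/5.039) = 0.3795 / 1.6524 = 0.2297
c = 13 / 5.039^0.2297 = 13 / 1.45 = 8.967
S₃ = 8.967 × 1221^0.2297 = 8.967 × 5.116 ≈ 45.87

45.9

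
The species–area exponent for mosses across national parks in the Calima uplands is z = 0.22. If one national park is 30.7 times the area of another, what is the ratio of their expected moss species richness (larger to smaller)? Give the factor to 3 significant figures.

S₂/S₁ = (A₂/A₁)^z = 30.7^0.22
ln(S₂/S₁) = 0.22 × ln 30.7 = 0.22 × 3.4243 = 0.7533
S₂/S₁ = e^0.7533 ≈ 2.124

2.12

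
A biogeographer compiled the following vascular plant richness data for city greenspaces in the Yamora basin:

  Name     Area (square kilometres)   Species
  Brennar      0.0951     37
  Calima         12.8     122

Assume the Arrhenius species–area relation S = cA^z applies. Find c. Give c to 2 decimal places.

z = ln(S₂/S₁) / ln(A₂/A₁) = ln(122/37) / ln(12.8/0.0951) = 1.1931 / 4.9023 = 0.2434
c = S₁ / A₁^z = 37 / 0.0951^0.2434 = 37 / 0.564 = 65.6

65.60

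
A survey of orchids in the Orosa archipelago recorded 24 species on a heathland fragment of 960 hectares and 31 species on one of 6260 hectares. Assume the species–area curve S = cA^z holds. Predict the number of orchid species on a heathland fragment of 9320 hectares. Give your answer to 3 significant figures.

z = ln(31/24) / ln(6260/960) = 0.2559 / 1.8750 = 0.1365
c = 24 / 960^0.1365 = 24 / 2.553 = 9.4
S₃ = 9.4 × 9320^0.1365 = 9.4 × 3.482 ≈ 32.73

32.7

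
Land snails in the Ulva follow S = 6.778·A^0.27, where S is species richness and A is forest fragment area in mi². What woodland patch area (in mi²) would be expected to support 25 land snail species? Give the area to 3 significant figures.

126 mi²

25 = 6.778 × A^0.27  ⇒  A^0.27 = 25/6.778 = 3.688
ln A = ln(3.688) / 0.27 = 1.3052 / 0.27 = 4.8341
A = e^4.8341 ≈ 125.7 mi²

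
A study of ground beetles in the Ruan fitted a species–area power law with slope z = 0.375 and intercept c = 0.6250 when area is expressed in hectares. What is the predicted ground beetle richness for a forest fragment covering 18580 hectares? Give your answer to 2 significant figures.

25

S = 0.625 × 18580^0.375 = 0.625 × 39.89 ≈ 24.93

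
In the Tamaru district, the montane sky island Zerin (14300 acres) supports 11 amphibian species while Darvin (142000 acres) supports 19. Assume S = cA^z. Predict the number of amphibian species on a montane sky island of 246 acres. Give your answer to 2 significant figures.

z = ln(19/11) / ln(142000/14300) = 0.5465 / 2.2956 = 0.2381
c = 11 / 14300^0.2381 = 11 / 9.757 = 1.127
S₃ = 1.127 × 246^0.2381 = 1.127 × 3.709 ≈ 4.181

4.2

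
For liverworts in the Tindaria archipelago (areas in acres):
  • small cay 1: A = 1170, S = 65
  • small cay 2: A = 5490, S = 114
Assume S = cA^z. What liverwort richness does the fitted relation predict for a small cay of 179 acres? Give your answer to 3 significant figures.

z = ln(114/65) / ln(5490/1170) = 0.5618 / 1.5459 = 0.3634
c = 65 / 1170^0.3634 = 65 / 13.03 = 4.988
S₃ = 4.988 × 179^0.3634 = 4.988 × 6.587 ≈ 32.86

32.9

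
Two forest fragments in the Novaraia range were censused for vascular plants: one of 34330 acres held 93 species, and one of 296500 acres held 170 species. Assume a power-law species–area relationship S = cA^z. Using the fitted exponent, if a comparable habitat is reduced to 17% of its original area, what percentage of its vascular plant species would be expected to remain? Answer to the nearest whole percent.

z = ln(170/93) / ln(296500/34330) = 0.6032 / 2.1560 = 0.2798
S_new/S_old = (A_new/A_old)^z = 0.17^0.2798 = exp(0.2798 × -1.7720) = 0.6091

61%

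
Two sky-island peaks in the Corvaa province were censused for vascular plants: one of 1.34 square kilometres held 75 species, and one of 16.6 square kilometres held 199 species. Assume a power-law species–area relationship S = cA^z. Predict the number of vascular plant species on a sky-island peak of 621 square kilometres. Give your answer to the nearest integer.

810

z = ln(199/75) / ln(16.6/1.34) = 0.9758 / 2.5167 = 0.3877
c = 75 / 1.34^0.3877 = 75 / 1.12 = 66.95
S₃ = 66.95 × 621^0.3877 = 66.95 × 12.11 ≈ 810.5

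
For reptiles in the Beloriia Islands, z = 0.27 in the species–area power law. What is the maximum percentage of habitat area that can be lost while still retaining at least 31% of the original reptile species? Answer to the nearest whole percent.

99%

Need (A_new/A_old)^0.27 = 0.31, so A_new/A_old = 0.31^(1/0.27) = 0.31^3.704
ln(A_new/A_old) = ln 0.31 / 0.27 = -1.1712 / 0.27 = -4.3377
A_new/A_old = e^-4.3377 ≈ 0.01307
Fraction that can be lost = 1 − 0.01307 = 0.9869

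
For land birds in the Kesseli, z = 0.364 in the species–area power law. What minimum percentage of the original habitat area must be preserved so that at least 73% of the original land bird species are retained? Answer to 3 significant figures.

Need (A_new/A_old)^0.364 = 0.73, so A_new/A_old = 0.73^(1/0.364) = 0.73^2.747
ln(A_new/A_old) = ln 0.73 / 0.364 = -0.3147 / 0.364 = -0.8646
A_new/A_old = e^-0.8646 ≈ 0.4212

42.1%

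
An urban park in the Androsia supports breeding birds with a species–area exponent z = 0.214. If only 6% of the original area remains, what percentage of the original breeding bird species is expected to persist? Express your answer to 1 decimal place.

54.8%

S_new/S_old = (A_new/A_old)^z = 0.06^0.214
= exp(0.214 × ln 0.06) = exp(0.214 × -2.8134) = exp(-0.6021) ≈ 0.5477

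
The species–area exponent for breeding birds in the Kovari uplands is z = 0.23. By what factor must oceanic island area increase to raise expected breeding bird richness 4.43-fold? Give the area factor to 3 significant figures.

(A₂/A₁)^0.23 = 4.43, so A₂/A₁ = 4.43^(1/0.23) = 4.43^4.348
ln(A₂/A₁) = ln 4.43 / 0.23 = 1.4884 / 0.23 = 6.4713
A₂/A₁ = e^6.4713 ≈ 646.3

646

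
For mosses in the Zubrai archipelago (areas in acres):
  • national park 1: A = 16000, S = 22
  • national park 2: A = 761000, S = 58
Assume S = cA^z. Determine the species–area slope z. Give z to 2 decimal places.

Taking logs: ln S = ln c + z ln A, so z = (ln S₂ − ln S₁)/(ln A₂ − ln A₁).
z = ln(58/22) / ln(761000/16000) = ln(2.636) / ln(47.56) = 0.9694 / 3.8620 = 0.2510

0.25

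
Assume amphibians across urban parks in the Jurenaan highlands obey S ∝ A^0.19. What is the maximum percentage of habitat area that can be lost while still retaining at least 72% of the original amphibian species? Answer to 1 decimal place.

82.3%

Need (A_new/A_old)^0.19 = 0.72, so A_new/A_old = 0.72^(1/0.19) = 0.72^5.263
ln(A_new/A_old) = ln 0.72 / 0.19 = -0.3285 / 0.19 = -1.7290
A_new/A_old = e^-1.7290 ≈ 0.1775
Fraction that can be lost = 1 − 0.1775 = 0.8225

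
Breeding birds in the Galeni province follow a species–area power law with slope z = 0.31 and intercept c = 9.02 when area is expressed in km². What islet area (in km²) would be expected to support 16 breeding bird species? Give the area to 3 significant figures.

16 = 9.02 × A^0.31  ⇒  A^0.31 = 16/9.02 = 1.774
ln A = ln(1.774) / 0.31 = 0.5731 / 0.31 = 1.8489
A = e^1.8489 ≈ 6.353 km²

6.35 km²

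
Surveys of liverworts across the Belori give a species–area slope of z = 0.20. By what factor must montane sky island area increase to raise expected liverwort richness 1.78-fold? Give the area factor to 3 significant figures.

(A₂/A₁)^0.2 = 1.78, so A₂/A₁ = 1.78^(1/0.2) = 1.78^5
ln(A₂/A₁) = ln 1.78 / 0.2 = 0.5766 / 0.2 = 2.8831
A₂/A₁ = e^2.8831 ≈ 17.87

17.9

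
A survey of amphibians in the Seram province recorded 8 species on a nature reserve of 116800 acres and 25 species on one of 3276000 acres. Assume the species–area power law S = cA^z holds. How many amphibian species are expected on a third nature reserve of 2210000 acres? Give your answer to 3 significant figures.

21.9

z = ln(25/8) / ln(3276000/116800) = 1.1394 / 3.3339 = 0.3418
c = 8 / 116800^0.3418 = 8 / 53.94 = 0.1483
S₃ = 0.1483 × 2210000^0.3418 = 0.1483 × 147.3 ≈ 21.85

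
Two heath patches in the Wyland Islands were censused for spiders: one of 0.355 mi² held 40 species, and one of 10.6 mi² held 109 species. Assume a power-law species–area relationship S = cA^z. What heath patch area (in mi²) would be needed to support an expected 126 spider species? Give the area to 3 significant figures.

17.3 mi²

z = ln(109/40) / ln(10.6/0.355) = 1.0025 / 3.3965 = 0.2951
c = 40 / 0.355^0.2951 = 40 / 0.7366 = 54.3
A = (126/54.3)^(1/0.2951) ⇒ ln A = ln(2.32)/0.2951 = 2.8519
A = e^2.8519 ≈ 17.32 mi²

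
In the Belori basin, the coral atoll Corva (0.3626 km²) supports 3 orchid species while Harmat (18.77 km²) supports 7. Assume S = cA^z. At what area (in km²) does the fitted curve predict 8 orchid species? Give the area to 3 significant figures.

35.0 km²

z = ln(7/3) / ln(18.77/0.3626) = 0.8473 / 3.9467 = 0.2147
c = 3 / 0.3626^0.2147 = 3 / 0.8043 = 3.73
A = (8/3.73)^(1/0.2147) ⇒ ln A = ln(2.145)/0.2147 = 3.5542
A = e^3.5542 ≈ 34.96 km²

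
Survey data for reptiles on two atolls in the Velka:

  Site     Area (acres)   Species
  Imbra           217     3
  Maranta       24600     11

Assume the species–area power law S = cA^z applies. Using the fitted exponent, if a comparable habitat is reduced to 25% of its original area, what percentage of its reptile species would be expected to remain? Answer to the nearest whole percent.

68%

z = ln(11/3) / ln(24600/217) = 1.2993 / 4.7306 = 0.2747
S_new/S_old = (A_new/A_old)^z = 0.25^0.2747 = exp(0.2747 × -1.3863) = 0.6833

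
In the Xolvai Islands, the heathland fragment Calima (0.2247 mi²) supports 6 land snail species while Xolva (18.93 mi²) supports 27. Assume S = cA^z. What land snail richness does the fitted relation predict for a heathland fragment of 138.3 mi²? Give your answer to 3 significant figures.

z = ln(27/6) / ln(18.93/0.2247) = 1.5041 / 4.4337 = 0.3392
c = 6 / 0.2247^0.3392 = 6 / 0.6026 = 9.957
S₃ = 9.957 × 138.3^0.3392 = 9.957 × 5.324 ≈ 53.01

53.0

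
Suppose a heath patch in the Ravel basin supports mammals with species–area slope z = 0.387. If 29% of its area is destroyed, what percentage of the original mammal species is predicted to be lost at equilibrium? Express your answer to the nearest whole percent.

S_new/S_old = (A_new/A_old)^z = 0.71^0.387
= exp(0.387 × ln 0.71) = exp(0.387 × -0.3425) = exp(-0.1325) ≈ 0.8759
Fraction lost = 1 − 0.8759 = 0.1241

12%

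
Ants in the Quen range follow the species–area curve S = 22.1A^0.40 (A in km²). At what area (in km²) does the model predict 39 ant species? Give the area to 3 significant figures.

4.14 km²

39 = 22.1 × A^0.4  ⇒  A^0.4 = 39/22.1 = 1.765
ln A = ln(1.765) / 0.4 = 0.5680 / 0.4 = 1.4200
A = e^1.4200 ≈ 4.137 km²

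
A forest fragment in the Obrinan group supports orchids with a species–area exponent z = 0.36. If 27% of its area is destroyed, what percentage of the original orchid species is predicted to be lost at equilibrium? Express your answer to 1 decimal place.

10.7%

S_new/S_old = (A_new/A_old)^z = 0.73^0.36
= exp(0.36 × ln 0.73) = exp(0.36 × -0.3147) = exp(-0.1133) ≈ 0.8929
Fraction lost = 1 − 0.8929 = 0.1071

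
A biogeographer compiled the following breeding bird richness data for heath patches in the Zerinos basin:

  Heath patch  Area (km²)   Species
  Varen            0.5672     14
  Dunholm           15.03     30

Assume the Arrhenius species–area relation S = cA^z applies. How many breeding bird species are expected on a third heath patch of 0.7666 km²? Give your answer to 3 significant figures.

15.0

z = ln(30/14) / ln(15.03/0.5672) = 0.7621 / 3.2771 = 0.2326
c = 14 / 0.5672^0.2326 = 14 / 0.8765 = 15.97
S₃ = 15.97 × 0.7666^0.2326 = 15.97 × 0.9401 ≈ 15.02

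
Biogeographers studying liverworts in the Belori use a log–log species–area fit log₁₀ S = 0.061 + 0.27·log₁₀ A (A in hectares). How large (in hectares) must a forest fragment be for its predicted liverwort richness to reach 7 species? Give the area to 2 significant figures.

7 = 1.151 × A^0.27  ⇒  A^0.27 = 7/1.151 = 6.083
ln A = ln(6.083) / 0.27 = 1.8055 / 0.27 = 6.6869
A = e^6.6869 ≈ 801.8 hectares

800 hectares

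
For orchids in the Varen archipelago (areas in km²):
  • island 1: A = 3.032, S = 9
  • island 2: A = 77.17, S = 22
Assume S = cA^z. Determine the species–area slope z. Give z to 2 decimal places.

Taking logs: ln S = ln c + z ln A, so z = (ln S₂ − ln S₁)/(ln A₂ − ln A₁).
z = ln(22/9) / ln(77.17/3.032) = ln(2.444) / ln(25.45) = 0.8938 / 3.2368 = 0.2761

0.28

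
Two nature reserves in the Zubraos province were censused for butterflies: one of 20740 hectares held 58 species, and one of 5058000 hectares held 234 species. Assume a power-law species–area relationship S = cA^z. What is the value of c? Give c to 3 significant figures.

4.66

z = ln(S₂/S₁) / ln(A₂/A₁) = ln(234/58) / ln(5058000/20740) = 1.3949 / 5.4967 = 0.2538
c = S₁ / A₁^z = 58 / 20740^0.2538 = 58 / 12.46 = 4.655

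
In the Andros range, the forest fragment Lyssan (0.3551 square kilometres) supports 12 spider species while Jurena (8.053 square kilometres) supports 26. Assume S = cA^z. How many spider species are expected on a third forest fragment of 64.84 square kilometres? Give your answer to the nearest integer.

z = ln(26/12) / ln(8.053/0.3551) = 0.7732 / 3.1214 = 0.2477
c = 12 / 0.3551^0.2477 = 12 / 0.7738 = 15.51
S₃ = 15.51 × 64.84^0.2477 = 15.51 × 2.811 ≈ 43.59

44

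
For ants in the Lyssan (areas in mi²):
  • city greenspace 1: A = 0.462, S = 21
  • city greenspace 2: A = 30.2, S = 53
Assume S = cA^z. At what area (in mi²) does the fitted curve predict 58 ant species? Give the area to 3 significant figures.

z = ln(53/21) / ln(30.2/0.462) = 0.9258 / 4.1800 = 0.2215
c = 21 / 0.462^0.2215 = 21 / 0.8428 = 24.92
A = (58/24.92)^(1/0.2215) ⇒ ln A = ln(2.328)/0.2215 = 3.8149
A = e^3.8149 ≈ 45.37 mi²

45.4 mi²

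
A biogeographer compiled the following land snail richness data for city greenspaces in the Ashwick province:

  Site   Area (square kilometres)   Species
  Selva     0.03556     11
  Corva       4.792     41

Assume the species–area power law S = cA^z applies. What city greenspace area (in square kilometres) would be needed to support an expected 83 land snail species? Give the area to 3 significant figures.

66.4 square kilometres

z = ln(41/11) / ln(4.792/0.03556) = 1.3157 / 4.9035 = 0.2683
c = 11 / 0.03556^0.2683 = 11 / 0.4085 = 26.93
A = (83/26.93)^(1/0.2683) ⇒ ln A = ln(3.082)/0.2683 = 4.1955
A = e^4.1955 ≈ 66.38 square kilometres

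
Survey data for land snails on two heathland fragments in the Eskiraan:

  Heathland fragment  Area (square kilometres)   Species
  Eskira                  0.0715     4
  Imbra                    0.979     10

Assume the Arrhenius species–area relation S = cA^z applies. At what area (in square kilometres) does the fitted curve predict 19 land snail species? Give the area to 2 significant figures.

6.1 square kilometres

z = ln(10/4) / ln(0.979/0.0715) = 0.9163 / 2.6168 = 0.3502
c = 4 / 0.0715^0.3502 = 4 / 0.397 = 10.07
A = (19/10.07)^(1/0.3502) ⇒ ln A = ln(1.886)/0.3502 = 1.8118
A = e^1.8118 ≈ 6.122 square kilometres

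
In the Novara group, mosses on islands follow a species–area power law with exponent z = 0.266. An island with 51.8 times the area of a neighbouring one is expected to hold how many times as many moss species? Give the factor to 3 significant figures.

2.86

S₂/S₁ = (A₂/A₁)^z = 51.8^0.266
ln(S₂/S₁) = 0.266 × ln 51.8 = 0.266 × 3.9474 = 1.0500
S₂/S₁ = e^1.0500 ≈ 2.858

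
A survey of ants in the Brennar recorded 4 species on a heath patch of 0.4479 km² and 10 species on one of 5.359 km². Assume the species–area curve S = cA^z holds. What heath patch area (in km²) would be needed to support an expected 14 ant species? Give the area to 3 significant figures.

13.3 km²

z = ln(10/4) / ln(5.359/0.4479) = 0.9163 / 2.4820 = 0.3692
c = 4 / 0.4479^0.3692 = 4 / 0.7434 = 5.381
A = (14/5.381)^(1/0.3692) ⇒ ln A = ln(2.602)/0.3692 = 2.5902
A = e^2.5902 ≈ 13.33 km²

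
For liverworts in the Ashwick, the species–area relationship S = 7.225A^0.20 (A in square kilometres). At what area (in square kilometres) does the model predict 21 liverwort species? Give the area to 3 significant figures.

21 = 7.225 × A^0.2  ⇒  A^0.2 = 21/7.225 = 2.907
ln A = ln(2.907) / 0.2 = 1.0670 / 0.2 = 5.3349
A = e^5.3349 ≈ 207.4 square kilometres

207 square kilometres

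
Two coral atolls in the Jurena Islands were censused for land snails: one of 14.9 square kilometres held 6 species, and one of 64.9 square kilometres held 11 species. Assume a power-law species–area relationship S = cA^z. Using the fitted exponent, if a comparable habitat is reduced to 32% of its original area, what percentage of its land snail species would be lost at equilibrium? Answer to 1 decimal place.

z = ln(11/6) / ln(64.9/14.9) = 0.6061 / 1.4715 = 0.4119
S_new/S_old = (A_new/A_old)^z = 0.32^0.4119 = exp(0.4119 × -1.1394) = 0.6254
Fraction lost = 1 − 0.6254 = 0.3746

37.5%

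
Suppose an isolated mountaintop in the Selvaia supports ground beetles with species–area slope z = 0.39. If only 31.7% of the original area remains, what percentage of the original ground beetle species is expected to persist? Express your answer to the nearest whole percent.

64%

S_new/S_old = (A_new/A_old)^z = 0.317^0.39
= exp(0.39 × ln 0.317) = exp(0.39 × -1.1489) = exp(-0.4481) ≈ 0.6389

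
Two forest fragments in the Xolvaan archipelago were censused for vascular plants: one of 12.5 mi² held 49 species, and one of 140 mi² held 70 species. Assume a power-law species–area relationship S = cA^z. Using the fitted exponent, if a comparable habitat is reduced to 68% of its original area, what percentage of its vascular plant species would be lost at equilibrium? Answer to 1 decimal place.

5.5%

z = ln(70/49) / ln(140/12.5) = 0.3567 / 2.4159 = 0.1476
S_new/S_old = (A_new/A_old)^z = 0.68^0.1476 = exp(0.1476 × -0.3857) = 0.9447
Fraction lost = 1 − 0.9447 = 0.05535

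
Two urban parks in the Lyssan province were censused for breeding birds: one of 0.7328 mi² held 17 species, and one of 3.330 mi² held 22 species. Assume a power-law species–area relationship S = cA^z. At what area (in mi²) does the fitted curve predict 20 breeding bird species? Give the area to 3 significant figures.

1.90 mi²

z = ln(22/17) / ln(3.33/0.7328) = 0.2578 / 1.5139 = 0.1703
c = 17 / 0.7328^0.1703 = 17 / 0.9484 = 17.92
A = (20/17.92)^(1/0.1703) ⇒ ln A = ln(1.116)/0.1703 = 0.6434
A = e^0.6434 ≈ 1.903 mi²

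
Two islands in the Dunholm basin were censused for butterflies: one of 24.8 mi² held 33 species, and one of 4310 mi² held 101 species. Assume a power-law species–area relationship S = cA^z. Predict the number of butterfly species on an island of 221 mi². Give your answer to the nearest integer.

53

z = ln(101/33) / ln(4310/24.8) = 1.1186 / 5.1578 = 0.2169
c = 33 / 24.8^0.2169 = 33 / 2.006 = 16.45
S₃ = 16.45 × 221^0.2169 = 16.45 × 3.224 ≈ 53.03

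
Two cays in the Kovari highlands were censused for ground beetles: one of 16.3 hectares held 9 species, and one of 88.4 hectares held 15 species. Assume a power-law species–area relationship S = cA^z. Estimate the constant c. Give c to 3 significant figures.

z = ln(S₂/S₁) / ln(A₂/A₁) = ln(15/9) / ln(88.4/16.3) = 0.5108 / 1.6907 = 0.3021
c = S₁ / A₁^z = 9 / 16.3^0.3021 = 9 / 2.324 = 3.873

3.87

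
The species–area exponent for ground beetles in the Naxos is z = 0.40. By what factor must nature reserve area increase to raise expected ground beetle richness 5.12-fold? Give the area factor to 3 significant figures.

59.3

(A₂/A₁)^0.4 = 5.12, so A₂/A₁ = 5.12^(1/0.4) = 5.12^2.5
ln(A₂/A₁) = ln 5.12 / 0.4 = 1.6332 / 0.4 = 4.0829
A₂/A₁ = e^4.0829 ≈ 59.32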